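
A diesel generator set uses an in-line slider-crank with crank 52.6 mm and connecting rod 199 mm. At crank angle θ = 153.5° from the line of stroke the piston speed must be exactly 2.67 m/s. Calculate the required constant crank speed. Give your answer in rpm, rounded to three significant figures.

For an in-line slider-crank, |v_piston| = rω|sinθ|·[1 + r cosθ/√(L² − r² sin²θ)].
With r = 0.0526 m, L = 0.199 m, θ = 153.5°: the bracketed kinematic factor |dx/dθ| = 0.017879 m.
ω = v/|dx/dθ| = 2.67/0.017879 = 149.34 rad/s.
N = 60ω/(2π) = 1426.1 rpm.

1430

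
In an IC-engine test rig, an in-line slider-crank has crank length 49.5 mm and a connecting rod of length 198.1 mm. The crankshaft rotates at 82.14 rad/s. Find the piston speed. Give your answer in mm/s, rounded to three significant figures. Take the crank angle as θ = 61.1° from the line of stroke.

4000

ω = 82.14 rad/s
For an in-line slider-crank, x = r cosθ + √(L² − r² sin²θ), so v = −rω sinθ·[1 + r cosθ/√(L² − r² sin²θ)].
With r = 0.0495 m, L = 0.1981 m, θ = 61.1°: √(L² − r² sin²θ) = 0.1933 m.
v = −0.0495·82.14·0.87546·[1 + 0.0495·0.48328/0.1933] = -4.0001 m/s.
|v| = 4.0001 m/s = 4000.1 mm/s.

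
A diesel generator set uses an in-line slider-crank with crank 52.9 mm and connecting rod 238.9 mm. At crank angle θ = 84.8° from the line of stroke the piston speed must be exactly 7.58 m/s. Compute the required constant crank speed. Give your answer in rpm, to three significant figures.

For an in-line slider-crank, |v_piston| = rω|sinθ|·[1 + r cosθ/√(L² − r² sin²θ)].
With r = 0.0529 m, L = 0.2389 m, θ = 84.8°: the bracketed kinematic factor |dx/dθ| = 0.053766 m.
ω = v/|dx/dθ| = 7.58/0.053766 = 140.98 rad/s.
N = 60ω/(2π) = 1346.3 rpm.

1350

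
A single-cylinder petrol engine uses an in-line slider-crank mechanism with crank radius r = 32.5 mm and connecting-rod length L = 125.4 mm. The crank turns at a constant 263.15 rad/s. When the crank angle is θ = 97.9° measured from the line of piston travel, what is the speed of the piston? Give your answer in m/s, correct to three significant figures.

8.16

ω = 263.1 rad/s
For an in-line slider-crank, x = r cosθ + √(L² − r² sin²θ), so v = −rω sinθ·[1 + r cosθ/√(L² − r² sin²θ)].
With r = 0.0325 m, L = 0.1254 m, θ = 97.9°: √(L² − r² sin²θ) = 0.1212 m.
v = −0.0325·263.1·0.99051·[1 + 0.0325·-0.13744/0.1212] = -8.159 m/s.
|v| = 8.159 m/s.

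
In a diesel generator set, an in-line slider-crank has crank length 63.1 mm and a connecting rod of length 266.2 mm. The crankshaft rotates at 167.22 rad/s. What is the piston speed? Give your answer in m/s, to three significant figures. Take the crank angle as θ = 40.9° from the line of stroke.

ω = 167.2 rad/s
For an in-line slider-crank, x = r cosθ + √(L² − r² sin²θ), so v = −rω sinθ·[1 + r cosθ/√(L² − r² sin²θ)].
With r = 0.0631 m, L = 0.2662 m, θ = 40.9°: √(L² − r² sin²θ) = 0.26297 m.
v = −0.0631·167.2·0.65474·[1 + 0.0631·0.75585/0.26297] = -8.1615 m/s.
|v| = 8.1615 m/s.

8.16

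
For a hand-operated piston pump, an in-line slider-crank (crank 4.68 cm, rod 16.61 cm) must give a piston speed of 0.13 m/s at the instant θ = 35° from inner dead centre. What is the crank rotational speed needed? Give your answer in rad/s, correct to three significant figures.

3.92

For an in-line slider-crank, |v_piston| = rω|sinθ|·[1 + r cosθ/√(L² − r² sin²θ)].
With r = 0.0468 m, L = 0.1661 m, θ = 35°: the bracketed kinematic factor |dx/dθ| = 0.033121 m.
ω = v/|dx/dθ| = 0.13/0.033121 = 3.925 rad/s.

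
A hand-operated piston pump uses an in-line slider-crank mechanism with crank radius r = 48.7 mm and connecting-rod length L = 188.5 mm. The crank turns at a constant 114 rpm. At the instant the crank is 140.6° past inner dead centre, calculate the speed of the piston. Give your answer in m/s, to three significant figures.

0.294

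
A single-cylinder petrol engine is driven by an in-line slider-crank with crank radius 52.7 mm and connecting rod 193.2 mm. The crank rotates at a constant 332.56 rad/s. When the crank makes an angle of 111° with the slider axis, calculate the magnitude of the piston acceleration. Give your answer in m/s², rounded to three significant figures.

3300

ω = 332.6 rad/s
x(θ) = r cosθ + √(L² − r² sin²θ); with ω constant, a = ω²·d²x/dθ².
d²x/dθ² = −r cosθ − r²(cos2θ)/√u − r⁴ sin²2θ/(4u^{3/2}),  u = L² − r² sin²θ = 0.0349056 m².
Substituting r = 0.0527 m, L = 0.1932 m, θ = 111°: d²x/dθ² = +0.029801 m.
a = ω²·d²x/dθ² = (332.6)²·(+0.029801) = +3295.8 m/s²;  |a| = 3295.8 m/s².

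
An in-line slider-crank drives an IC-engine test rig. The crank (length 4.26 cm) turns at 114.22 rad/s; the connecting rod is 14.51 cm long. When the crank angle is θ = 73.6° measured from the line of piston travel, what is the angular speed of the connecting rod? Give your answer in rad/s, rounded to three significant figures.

9.87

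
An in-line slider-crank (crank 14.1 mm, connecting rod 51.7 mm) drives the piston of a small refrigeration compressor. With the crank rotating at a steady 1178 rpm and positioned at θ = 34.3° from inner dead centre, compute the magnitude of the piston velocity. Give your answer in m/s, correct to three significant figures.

ω = 2π·1178/60 = 123.4 rad/s
For an in-line slider-crank, x = r cosθ + √(L² − r² sin²θ), so v = −rω sinθ·[1 + r cosθ/√(L² − r² sin²θ)].
With r = 0.0141 m, L = 0.0517 m, θ = 34.3°: √(L² − r² sin²θ) = 0.051086 m.
v = −0.0141·123.4·0.56353·[1 + 0.0141·0.82610/0.051086] = -1.2037 m/s.
|v| = 1.2037 m/s.

1.20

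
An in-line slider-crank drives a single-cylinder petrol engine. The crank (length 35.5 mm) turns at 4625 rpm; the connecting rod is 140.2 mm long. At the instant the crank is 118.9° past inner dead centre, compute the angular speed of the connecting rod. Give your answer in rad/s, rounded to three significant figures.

60.8

ω = 484.3 rad/s (converted from 4625 rpm).
The rod makes angle φ with the slider axis where L sinφ = r sinθ; differentiating, L cosφ·φ̇ = r ω cosθ.
L cosφ = √(L² − r² sin²θ) = 0.13671 m.
|ω_rod| = r ω |cosθ| / √(L² − r² sin²θ) = 0.0355·484.3·0.48328/0.13671 = 60.78 rad/s.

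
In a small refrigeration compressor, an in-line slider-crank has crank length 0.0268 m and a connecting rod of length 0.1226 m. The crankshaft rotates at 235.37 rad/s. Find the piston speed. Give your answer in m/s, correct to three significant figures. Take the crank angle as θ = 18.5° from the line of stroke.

2.42

ω = 235.4 rad/s
For an in-line slider-crank, x = r cosθ + √(L² − r² sin²θ), so v = −rω sinθ·[1 + r cosθ/√(L² − r² sin²θ)].
With r = 0.0268 m, L = 0.1226 m, θ = 18.5°: √(L² − r² sin²θ) = 0.1223 m.
v = −0.0268·235.4·0.31730·[1 + 0.0268·0.94832/0.1223] = -2.4175 m/s.
|v| = 2.4175 m/s.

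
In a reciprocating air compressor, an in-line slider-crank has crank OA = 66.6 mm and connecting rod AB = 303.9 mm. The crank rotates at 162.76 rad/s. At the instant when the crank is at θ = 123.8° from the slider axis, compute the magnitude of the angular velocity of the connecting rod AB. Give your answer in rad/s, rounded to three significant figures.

ω = 162.8 rad/s
The rod makes angle φ with the slider axis where L sinφ = r sinθ; differentiating, L cosφ·φ̇ = r ω cosθ.
L cosφ = √(L² − r² sin²θ) = 0.29882 m.
|ω_rod| = r ω |cosθ| / √(L² − r² sin²θ) = 0.0666·162.8·0.55630/0.29882 = 20.18 rad/s.

20.2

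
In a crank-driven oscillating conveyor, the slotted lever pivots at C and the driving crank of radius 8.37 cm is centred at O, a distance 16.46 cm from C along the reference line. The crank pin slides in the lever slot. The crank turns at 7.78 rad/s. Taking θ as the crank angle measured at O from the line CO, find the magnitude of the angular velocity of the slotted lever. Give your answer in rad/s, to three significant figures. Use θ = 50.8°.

ω = 7.78 rad/s
Crank pin A relative to C: A = (d + r cosθ, r sinθ); lever angle φ = atan2(r sinθ, d + r cosθ).
Differentiating tanφ: φ̇ = rω(d cosθ + r)/(d² + r² + 2dr cosθ).
d² + r² + 2dr cosθ = |CA|² = 0.0515138 m²;  d cosθ + r = +0.18773 m.
|ω_lever| = |0.0837·7.78·+0.18773| / 0.0515138 = 2.3731 rad/s.

2.37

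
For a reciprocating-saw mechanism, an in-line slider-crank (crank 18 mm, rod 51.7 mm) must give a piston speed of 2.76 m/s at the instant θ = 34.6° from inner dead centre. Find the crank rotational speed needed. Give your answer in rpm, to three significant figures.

2000

For an in-line slider-crank, |v_piston| = rω|sinθ|·[1 + r cosθ/√(L² − r² sin²θ)].
With r = 0.018 m, L = 0.0517 m, θ = 34.6°: the bracketed kinematic factor |dx/dθ| = 0.013209 m.
ω = v/|dx/dθ| = 2.76/0.013209 = 208.94 rad/s.
N = 60ω/(2π) = 1995.2 rpm.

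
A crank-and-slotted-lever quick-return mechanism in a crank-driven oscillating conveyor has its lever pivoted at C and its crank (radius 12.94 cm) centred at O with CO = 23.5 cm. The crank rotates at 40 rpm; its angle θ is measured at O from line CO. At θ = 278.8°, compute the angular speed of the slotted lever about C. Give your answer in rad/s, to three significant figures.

1.10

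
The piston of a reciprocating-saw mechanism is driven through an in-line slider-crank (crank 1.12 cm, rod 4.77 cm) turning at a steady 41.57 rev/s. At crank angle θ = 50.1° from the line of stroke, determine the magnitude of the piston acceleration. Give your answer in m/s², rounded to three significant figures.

ω = 2π·41.6 = 261.2 rad/s
x(θ) = r cosθ + √(L² − r² sin²θ); with ω constant, a = ω²·d²x/dθ².
d²x/dθ² = −r cosθ − r²(cos2θ)/√u − r⁴ sin²2θ/(4u^{3/2}),  u = L² − r² sin²θ = 0.00220146 m².
Substituting r = 0.0112 m, L = 0.0477 m, θ = 50.1°: d²x/dθ² = -0.0067477 m.
a = ω²·d²x/dθ² = (261.2)²·(-0.0067477) = -460.34 m/s²;  |a| = 460.34 m/s².

460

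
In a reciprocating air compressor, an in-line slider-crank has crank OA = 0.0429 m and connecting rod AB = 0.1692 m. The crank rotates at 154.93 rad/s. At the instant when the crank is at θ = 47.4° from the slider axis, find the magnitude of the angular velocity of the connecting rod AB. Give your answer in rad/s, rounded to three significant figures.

27.1

ω = 154.9 rad/s
The rod makes angle φ with the slider axis where L sinφ = r sinθ; differentiating, L cosφ·φ̇ = r ω cosθ.
L cosφ = √(L² − r² sin²θ) = 0.16623 m.
|ω_rod| = r ω |cosθ| / √(L² − r² sin²θ) = 0.0429·154.9·0.67688/0.16623 = 27.065 rad/s.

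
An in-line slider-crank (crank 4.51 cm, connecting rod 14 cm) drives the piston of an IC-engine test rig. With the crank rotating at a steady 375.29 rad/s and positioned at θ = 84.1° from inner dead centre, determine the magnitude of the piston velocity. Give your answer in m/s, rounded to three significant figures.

ω = 375.3 rad/s
For an in-line slider-crank, x = r cosθ + √(L² − r² sin²θ), so v = −rω sinθ·[1 + r cosθ/√(L² − r² sin²θ)].
With r = 0.0451 m, L = 0.14 m, θ = 84.1°: √(L² − r² sin²θ) = 0.13262 m.
v = −0.0451·375.3·0.99470·[1 + 0.0451·0.10279/0.13262] = -17.424 m/s.
|v| = 17.424 m/s.

17.4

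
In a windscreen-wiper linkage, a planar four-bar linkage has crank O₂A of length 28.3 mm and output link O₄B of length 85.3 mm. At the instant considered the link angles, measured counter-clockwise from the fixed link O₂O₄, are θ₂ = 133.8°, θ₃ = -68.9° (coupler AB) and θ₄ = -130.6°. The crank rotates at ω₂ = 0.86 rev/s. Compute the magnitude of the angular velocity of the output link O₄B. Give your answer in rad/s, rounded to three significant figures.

0.786

ω₂ = 5.404 rad/s (from 0.86 rev/s).
Differentiating the loop-closure r₂e^{iθ₂}+r₃e^{iθ₃}=r₁+r₄e^{iθ₄} gives r₂ω₂e^{iθ₂}+r₃ω₃e^{iθ₃}=r₄ω₄e^{iθ₄}.
Eliminating the other unknown: ω₄ = r₂ω₂ sin(θ₂−θ₃) / [r₄ sin(θ₄−θ₃)].
Numerator sine = -0.38591; denominator sine = -0.88048.
Result = 0.0283·5.404·(-0.38591) / (0.0853·(-0.88048)) = +0.78574 rad/s; magnitude 0.78574 rad/s.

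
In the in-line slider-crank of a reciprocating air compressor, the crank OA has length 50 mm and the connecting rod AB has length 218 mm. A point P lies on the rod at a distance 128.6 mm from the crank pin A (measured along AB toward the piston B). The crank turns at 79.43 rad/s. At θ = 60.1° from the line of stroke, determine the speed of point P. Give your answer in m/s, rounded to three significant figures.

3.77

ω = 79.43 rad/s.  Crank-pin speed |V_A| = rω = 3.9715 m/s, perpendicular to OA.
Rod angle: sinφ = −(r/L) sinθ ⇒ φ = -11.469°; ω_rod = −rω cosθ/√(L²−r²sin²θ) = -9.2664 rad/s.
V_P = V_A + ω_rod × AP, with AP = 0.1286 m along the rod.
Components: V_Px = −rω sinθ − a·ω_rod·sinφ = -3.6798 m/s;  V_Py = rω cosθ + a·ω_rod·cosφ = +0.81188 m/s.
|V_P| = √(V_Px² + V_Py²) = 3.7683 m/s.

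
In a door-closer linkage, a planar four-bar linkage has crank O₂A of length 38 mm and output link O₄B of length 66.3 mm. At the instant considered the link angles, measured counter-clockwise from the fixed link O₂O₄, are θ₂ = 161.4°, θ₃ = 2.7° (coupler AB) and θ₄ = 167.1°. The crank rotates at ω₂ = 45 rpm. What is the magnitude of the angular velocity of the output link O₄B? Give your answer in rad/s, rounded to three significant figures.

ω₂ = 4.712 rad/s (from 45 rpm).
Differentiating the loop-closure r₂e^{iθ₂}+r₃e^{iθ₃}=r₁+r₄e^{iθ₄} gives r₂ω₂e^{iθ₂}+r₃ω₃e^{iθ₃}=r₄ω₄e^{iθ₄}.
Eliminating the other unknown: ω₄ = r₂ω₂ sin(θ₂−θ₃) / [r₄ sin(θ₄−θ₃)].
Numerator sine = +0.36325; denominator sine = +0.26892.
Result = 0.038·4.712·(+0.36325) / (0.0663·(+0.26892)) = +3.6483 rad/s; magnitude 3.6483 rad/s.

3.65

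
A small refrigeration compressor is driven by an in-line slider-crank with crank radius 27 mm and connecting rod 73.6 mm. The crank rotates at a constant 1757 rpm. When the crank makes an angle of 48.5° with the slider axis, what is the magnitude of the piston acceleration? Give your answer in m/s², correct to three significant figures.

ω = 2π·1757/60 = 184 rad/s
x(θ) = r cosθ + √(L² − r² sin²θ); with ω constant, a = ω²·d²x/dθ².
d²x/dθ² = −r cosθ − r²(cos2θ)/√u − r⁴ sin²2θ/(4u^{3/2}),  u = L² − r² sin²θ = 0.00500804 m².
Substituting r = 0.027 m, L = 0.0736 m, θ = 48.5°: d²x/dθ² = -0.017005 m.
a = ω²·d²x/dθ² = (184)²·(-0.017005) = -575.66 m/s²;  |a| = 575.66 m/s².

576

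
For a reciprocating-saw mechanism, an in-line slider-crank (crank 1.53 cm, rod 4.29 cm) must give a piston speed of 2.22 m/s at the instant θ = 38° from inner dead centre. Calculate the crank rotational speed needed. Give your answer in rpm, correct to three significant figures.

1750

For an in-line slider-crank, |v_piston| = rω|sinθ|·[1 + r cosθ/√(L² − r² sin²θ)].
With r = 0.0153 m, L = 0.0429 m, θ = 38°: the bracketed kinematic factor |dx/dθ| = 0.012133 m.
ω = v/|dx/dθ| = 2.22/0.012133 = 182.97 rad/s.
N = 60ω/(2π) = 1747.2 rpm.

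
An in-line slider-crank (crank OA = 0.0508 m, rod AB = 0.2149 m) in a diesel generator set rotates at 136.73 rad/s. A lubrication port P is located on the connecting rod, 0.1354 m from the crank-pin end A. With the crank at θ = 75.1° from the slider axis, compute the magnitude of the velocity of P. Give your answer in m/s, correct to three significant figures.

ω = 136.7 rad/s.  Crank-pin speed |V_A| = rω = 6.9459 m/s, perpendicular to OA.
Rod angle: sinφ = −(r/L) sinθ ⇒ φ = -13.205°; ω_rod = −rω cosθ/√(L²−r²sin²θ) = -8.5366 rad/s.
V_P = V_A + ω_rod × AP, with AP = 0.1354 m along the rod.
Components: V_Px = −rω sinθ − a·ω_rod·sinφ = -6.9764 m/s;  V_Py = rω cosθ + a·ω_rod·cosφ = +0.66072 m/s.
|V_P| = √(V_Px² + V_Py²) = 7.0076 m/s.

7.01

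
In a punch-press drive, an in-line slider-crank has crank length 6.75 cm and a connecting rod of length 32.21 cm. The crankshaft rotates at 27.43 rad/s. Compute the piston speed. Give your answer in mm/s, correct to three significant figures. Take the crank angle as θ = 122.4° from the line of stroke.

ω = 27.43 rad/s
For an in-line slider-crank, x = r cosθ + √(L² − r² sin²θ), so v = −rω sinθ·[1 + r cosθ/√(L² − r² sin²θ)].
With r = 0.0675 m, L = 0.3221 m, θ = 122.4°: √(L² − r² sin²θ) = 0.31702 m.
v = −0.0675·27.43·0.84433·[1 + 0.0675·-0.53583/0.31702] = -1.3849 m/s.
|v| = 1.3849 m/s = 1384.9 mm/s.

1380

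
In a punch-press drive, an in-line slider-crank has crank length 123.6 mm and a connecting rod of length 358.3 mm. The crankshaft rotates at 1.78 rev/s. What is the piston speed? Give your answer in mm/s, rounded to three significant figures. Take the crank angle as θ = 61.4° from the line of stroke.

ω = 2π·1.78 = 11.18 rad/s
For an in-line slider-crank, x = r cosθ + √(L² − r² sin²θ), so v = −rω sinθ·[1 + r cosθ/√(L² − r² sin²θ)].
With r = 0.1236 m, L = 0.3583 m, θ = 61.4°: √(L² − r² sin²θ) = 0.34147 m.
v = −0.1236·11.18·0.87798·[1 + 0.1236·0.47869/0.34147] = -1.424 m/s.
|v| = 1.424 m/s = 1424 mm/s.

1420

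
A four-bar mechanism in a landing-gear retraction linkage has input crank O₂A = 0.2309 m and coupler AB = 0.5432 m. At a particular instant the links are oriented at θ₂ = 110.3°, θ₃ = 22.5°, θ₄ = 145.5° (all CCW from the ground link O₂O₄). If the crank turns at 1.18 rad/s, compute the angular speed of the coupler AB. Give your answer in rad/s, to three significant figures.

ω₂ = 1.18 rad/s
Differentiating the loop-closure r₂e^{iθ₂}+r₃e^{iθ₃}=r₁+r₄e^{iθ₄} gives r₂ω₂e^{iθ₂}+r₃ω₃e^{iθ₃}=r₄ω₄e^{iθ₄}.
Eliminating the other unknown: ω₃ = r₂ω₂ sin(θ₄−θ₂) / [r₃ sin(θ₃−θ₄)].
Numerator sine = +0.57643; denominator sine = -0.83867.
Result = 0.2309·1.18·(+0.57643) / (0.5432·(-0.83867)) = -0.34475 rad/s; magnitude 0.34475 rad/s.

0.345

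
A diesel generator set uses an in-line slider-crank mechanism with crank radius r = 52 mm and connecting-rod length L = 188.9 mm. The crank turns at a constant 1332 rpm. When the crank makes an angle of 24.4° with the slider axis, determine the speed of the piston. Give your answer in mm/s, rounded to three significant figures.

3750

ω = 2π·1332/60 = 139.5 rad/s
For an in-line slider-crank, x = r cosθ + √(L² − r² sin²θ), so v = −rω sinθ·[1 + r cosθ/√(L² − r² sin²θ)].
With r = 0.052 m, L = 0.1889 m, θ = 24.4°: √(L² − r² sin²θ) = 0.18767 m.
v = −0.052·139.5·0.41310·[1 + 0.052·0.91068/0.18767] = -3.7524 m/s.
|v| = 3.7524 m/s = 3752.4 mm/s.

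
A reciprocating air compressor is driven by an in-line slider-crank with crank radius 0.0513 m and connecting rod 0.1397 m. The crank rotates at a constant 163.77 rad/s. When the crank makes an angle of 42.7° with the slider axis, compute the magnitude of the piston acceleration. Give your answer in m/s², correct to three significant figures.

ω = 163.8 rad/s
x(θ) = r cosθ + √(L² − r² sin²θ); with ω constant, a = ω²·d²x/dθ².
d²x/dθ² = −r cosθ − r²(cos2θ)/√u − r⁴ sin²2θ/(4u^{3/2}),  u = L² − r² sin²θ = 0.0183058 m².
Substituting r = 0.0513 m, L = 0.1397 m, θ = 42.7°: d²x/dθ² = -0.039956 m.
a = ω²·d²x/dθ² = (163.8)²·(-0.039956) = -1071.6 m/s²;  |a| = 1071.6 m/s².

1070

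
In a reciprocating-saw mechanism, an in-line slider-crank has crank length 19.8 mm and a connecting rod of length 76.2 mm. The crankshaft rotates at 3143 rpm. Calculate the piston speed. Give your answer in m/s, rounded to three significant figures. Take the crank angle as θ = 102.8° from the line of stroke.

ω = 2π·3143/60 = 329.1 rad/s
For an in-line slider-crank, x = r cosθ + √(L² − r² sin²θ), so v = −rω sinθ·[1 + r cosθ/√(L² − r² sin²θ)].
With r = 0.0198 m, L = 0.0762 m, θ = 102.8°: √(L² − r² sin²θ) = 0.073713 m.
v = −0.0198·329.1·0.97515·[1 + 0.0198·-0.22155/0.073713] = -5.9767 m/s.
|v| = 5.9767 m/s.

5.98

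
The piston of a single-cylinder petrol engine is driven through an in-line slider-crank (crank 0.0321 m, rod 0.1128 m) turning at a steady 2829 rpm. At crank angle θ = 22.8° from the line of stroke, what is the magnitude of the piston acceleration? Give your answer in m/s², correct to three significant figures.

3170

ω = 2π·2829/60 = 296.3 rad/s
x(θ) = r cosθ + √(L² − r² sin²θ); with ω constant, a = ω²·d²x/dθ².
d²x/dθ² = −r cosθ − r²(cos2θ)/√u − r⁴ sin²2θ/(4u^{3/2}),  u = L² − r² sin²θ = 0.0125691 m².
Substituting r = 0.0321 m, L = 0.1128 m, θ = 22.8°: d²x/dθ² = -0.036118 m.
a = ω²·d²x/dθ² = (296.3)²·(-0.036118) = -3170 m/s²;  |a| = 3170 m/s².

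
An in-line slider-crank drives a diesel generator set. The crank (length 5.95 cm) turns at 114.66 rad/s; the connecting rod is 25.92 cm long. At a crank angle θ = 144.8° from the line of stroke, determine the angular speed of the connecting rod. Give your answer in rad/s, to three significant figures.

21.7

ω = 114.7 rad/s
The rod makes angle φ with the slider axis where L sinφ = r sinθ; differentiating, L cosφ·φ̇ = r ω cosθ.
L cosφ = √(L² − r² sin²θ) = 0.25692 m.
|ω_rod| = r ω |cosθ| / √(L² − r² sin²θ) = 0.0595·114.7·0.81714/0.25692 = 21.698 rad/s.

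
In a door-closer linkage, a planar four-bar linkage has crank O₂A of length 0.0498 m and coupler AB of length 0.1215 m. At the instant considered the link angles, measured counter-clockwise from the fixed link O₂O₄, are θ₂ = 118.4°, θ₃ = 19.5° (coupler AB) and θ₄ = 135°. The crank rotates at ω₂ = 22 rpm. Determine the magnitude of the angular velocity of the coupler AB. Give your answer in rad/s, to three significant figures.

ω₂ = 2.304 rad/s (from 22 rpm).
Differentiating the loop-closure r₂e^{iθ₂}+r₃e^{iθ₃}=r₁+r₄e^{iθ₄} gives r₂ω₂e^{iθ₂}+r₃ω₃e^{iθ₃}=r₄ω₄e^{iθ₄}.
Eliminating the other unknown: ω₃ = r₂ω₂ sin(θ₄−θ₂) / [r₃ sin(θ₃−θ₄)].
Numerator sine = +0.28569; denominator sine = -0.90259.
Result = 0.0498·2.304·(+0.28569) / (0.1215·(-0.90259)) = -0.29889 rad/s; magnitude 0.29889 rad/s.

0.299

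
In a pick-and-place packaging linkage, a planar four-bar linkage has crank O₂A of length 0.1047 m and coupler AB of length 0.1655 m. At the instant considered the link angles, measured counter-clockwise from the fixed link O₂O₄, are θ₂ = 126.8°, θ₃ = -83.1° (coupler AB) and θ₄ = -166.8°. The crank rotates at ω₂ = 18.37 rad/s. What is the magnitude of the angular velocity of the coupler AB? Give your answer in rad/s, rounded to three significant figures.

10.7

ω₂ = 18.37 rad/s
Differentiating the loop-closure r₂e^{iθ₂}+r₃e^{iθ₃}=r₁+r₄e^{iθ₄} gives r₂ω₂e^{iθ₂}+r₃ω₃e^{iθ₃}=r₄ω₄e^{iθ₄}.
Eliminating the other unknown: ω₃ = r₂ω₂ sin(θ₄−θ₂) / [r₃ sin(θ₃−θ₄)].
Numerator sine = +0.91636; denominator sine = +0.99396.
Result = 0.1047·18.37·(+0.91636) / (0.1655·(+0.99396)) = +10.714 rad/s; magnitude 10.714 rad/s.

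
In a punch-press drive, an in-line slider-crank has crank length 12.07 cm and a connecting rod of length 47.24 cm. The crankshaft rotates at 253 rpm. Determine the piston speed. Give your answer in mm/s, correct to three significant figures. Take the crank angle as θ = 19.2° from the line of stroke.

1310

ω = 2π·253/60 = 26.49 rad/s
For an in-line slider-crank, x = r cosθ + √(L² − r² sin²θ), so v = −rω sinθ·[1 + r cosθ/√(L² − r² sin²θ)].
With r = 0.1207 m, L = 0.4724 m, θ = 19.2°: √(L² − r² sin²θ) = 0.47073 m.
v = −0.1207·26.49·0.32887·[1 + 0.1207·0.94438/0.47073] = -1.3063 m/s.
|v| = 1.3063 m/s = 1306.3 mm/s.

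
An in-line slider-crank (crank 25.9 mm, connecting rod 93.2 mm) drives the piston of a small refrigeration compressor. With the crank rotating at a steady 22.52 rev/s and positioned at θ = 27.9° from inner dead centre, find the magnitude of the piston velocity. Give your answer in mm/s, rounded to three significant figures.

2140

ω = 2π·22.5 = 141.5 rad/s
For an in-line slider-crank, x = r cosθ + √(L² − r² sin²θ), so v = −rω sinθ·[1 + r cosθ/√(L² − r² sin²θ)].
With r = 0.0259 m, L = 0.0932 m, θ = 27.9°: √(L² − r² sin²θ) = 0.092409 m.
v = −0.0259·141.5·0.46793·[1 + 0.0259·0.88377/0.092409] = -2.1396 m/s.
|v| = 2.1396 m/s = 2139.6 mm/s.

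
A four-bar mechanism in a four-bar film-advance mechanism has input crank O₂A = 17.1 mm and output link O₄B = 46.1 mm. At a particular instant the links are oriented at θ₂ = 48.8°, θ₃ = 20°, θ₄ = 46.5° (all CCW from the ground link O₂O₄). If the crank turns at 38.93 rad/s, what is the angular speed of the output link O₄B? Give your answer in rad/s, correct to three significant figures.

15.6

ω₂ = 38.93 rad/s
Differentiating the loop-closure r₂e^{iθ₂}+r₃e^{iθ₃}=r₁+r₄e^{iθ₄} gives r₂ω₂e^{iθ₂}+r₃ω₃e^{iθ₃}=r₄ω₄e^{iθ₄}.
Eliminating the other unknown: ω₄ = r₂ω₂ sin(θ₂−θ₃) / [r₄ sin(θ₄−θ₃)].
Numerator sine = +0.48175; denominator sine = +0.44620.
Result = 0.0171·38.93·(+0.48175) / (0.0461·(+0.44620)) = +15.591 rad/s; magnitude 15.591 rad/s.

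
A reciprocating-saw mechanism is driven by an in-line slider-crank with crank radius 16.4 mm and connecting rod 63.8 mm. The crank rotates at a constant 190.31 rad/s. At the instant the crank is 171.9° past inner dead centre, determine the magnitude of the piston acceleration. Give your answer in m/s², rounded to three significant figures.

441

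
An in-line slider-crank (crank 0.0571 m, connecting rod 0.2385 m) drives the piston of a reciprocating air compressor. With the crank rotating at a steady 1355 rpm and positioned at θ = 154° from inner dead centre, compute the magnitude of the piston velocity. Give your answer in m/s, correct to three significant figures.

ω = 2π·1355/60 = 141.9 rad/s
For an in-line slider-crank, x = r cosθ + √(L² − r² sin²θ), so v = −rω sinθ·[1 + r cosθ/√(L² − r² sin²θ)].
With r = 0.0571 m, L = 0.2385 m, θ = 154°: √(L² − r² sin²θ) = 0.23718 m.
v = −0.0571·141.9·0.43837·[1 + 0.0571·-0.89879/0.23718] = -2.7833 m/s.
|v| = 2.7833 m/s.

2.78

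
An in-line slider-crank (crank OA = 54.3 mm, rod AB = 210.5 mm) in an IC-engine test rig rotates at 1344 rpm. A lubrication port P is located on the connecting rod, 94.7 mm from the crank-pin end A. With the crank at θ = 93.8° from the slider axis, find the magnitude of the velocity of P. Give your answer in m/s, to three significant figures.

7.57

ω = 140.7 rad/s.  Crank-pin speed |V_A| = rω = 7.6424 m/s, perpendicular to OA.
Rod angle: sinφ = −(r/L) sinθ ⇒ φ = -14.915°; ω_rod = −rω cosθ/√(L²−r²sin²θ) = +2.49 rad/s.
V_P = V_A + ω_rod × AP, with AP = 0.0947 m along the rod.
Components: V_Px = −rω sinθ − a·ω_rod·sinφ = -7.5649 m/s;  V_Py = rω cosθ + a·ω_rod·cosφ = -0.27863 m/s.
|V_P| = √(V_Px² + V_Py²) = 7.57 m/s.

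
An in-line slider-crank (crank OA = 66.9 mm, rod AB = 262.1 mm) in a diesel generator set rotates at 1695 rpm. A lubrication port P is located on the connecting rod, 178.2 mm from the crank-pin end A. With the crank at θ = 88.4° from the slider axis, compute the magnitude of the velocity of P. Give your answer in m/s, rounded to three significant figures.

ω = 177.5 rad/s.  Crank-pin speed |V_A| = rω = 11.875 m/s, perpendicular to OA.
Rod angle: sinφ = −(r/L) sinθ ⇒ φ = -14.782°; ω_rod = −rω cosθ/√(L²−r²sin²θ) = -1.3083 rad/s.
V_P = V_A + ω_rod × AP, with AP = 0.1782 m along the rod.
Components: V_Px = −rω sinθ − a·ω_rod·sinφ = -11.93 m/s;  V_Py = rω cosθ + a·ω_rod·cosφ = +0.10614 m/s.
|V_P| = √(V_Px² + V_Py²) = 11.93 m/s.

11.9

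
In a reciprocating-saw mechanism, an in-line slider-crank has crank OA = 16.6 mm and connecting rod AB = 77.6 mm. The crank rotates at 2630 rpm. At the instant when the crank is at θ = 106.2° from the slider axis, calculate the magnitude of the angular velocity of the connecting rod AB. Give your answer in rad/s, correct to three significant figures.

16.8

ω = 275.4 rad/s (converted from 2630 rpm).
The rod makes angle φ with the slider axis where L sinφ = r sinθ; differentiating, L cosφ·φ̇ = r ω cosθ.
L cosφ = √(L² − r² sin²θ) = 0.075945 m.
|ω_rod| = r ω |cosθ| / √(L² − r² sin²θ) = 0.0166·275.4·0.27899/0.075945 = 16.795 rad/s.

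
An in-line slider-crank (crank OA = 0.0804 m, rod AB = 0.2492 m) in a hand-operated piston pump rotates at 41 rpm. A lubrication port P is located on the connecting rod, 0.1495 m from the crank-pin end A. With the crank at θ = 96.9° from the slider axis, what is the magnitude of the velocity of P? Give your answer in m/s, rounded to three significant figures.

0.335

ω = 4.294 rad/s.  Crank-pin speed |V_A| = rω = 0.3452 m/s, perpendicular to OA.
Rod angle: sinφ = −(r/L) sinθ ⇒ φ = -18.681°; ω_rod = −rω cosθ/√(L²−r²sin²θ) = +0.17567 rad/s.
V_P = V_A + ω_rod × AP, with AP = 0.1495 m along the rod.
Components: V_Px = −rω sinθ − a·ω_rod·sinφ = -0.33429 m/s;  V_Py = rω cosθ + a·ω_rod·cosφ = -0.016592 m/s.
|V_P| = √(V_Px² + V_Py²) = 0.3347 m/s.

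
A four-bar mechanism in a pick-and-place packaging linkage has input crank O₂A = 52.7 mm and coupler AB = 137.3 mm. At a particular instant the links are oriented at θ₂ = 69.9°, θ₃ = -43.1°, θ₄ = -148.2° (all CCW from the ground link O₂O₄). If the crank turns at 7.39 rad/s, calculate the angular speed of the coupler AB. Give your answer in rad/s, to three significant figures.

1.81

ω₂ = 7.39 rad/s
Differentiating the loop-closure r₂e^{iθ₂}+r₃e^{iθ₃}=r₁+r₄e^{iθ₄} gives r₂ω₂e^{iθ₂}+r₃ω₃e^{iθ₃}=r₄ω₄e^{iθ₄}.
Eliminating the other unknown: ω₃ = r₂ω₂ sin(θ₄−θ₂) / [r₃ sin(θ₃−θ₄)].
Numerator sine = +0.61704; denominator sine = +0.96547.
Result = 0.0527·7.39·(+0.61704) / (0.1373·(+0.96547)) = +1.8128 rad/s; magnitude 1.8128 rad/s.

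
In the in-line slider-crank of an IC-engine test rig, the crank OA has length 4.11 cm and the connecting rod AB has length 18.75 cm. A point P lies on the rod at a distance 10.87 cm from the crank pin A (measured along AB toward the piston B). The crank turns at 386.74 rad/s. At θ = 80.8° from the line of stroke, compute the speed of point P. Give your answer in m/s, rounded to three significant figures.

ω = 386.7 rad/s.  Crank-pin speed |V_A| = rω = 15.895 m/s, perpendicular to OA.
Rod angle: sinφ = −(r/L) sinθ ⇒ φ = -12.497°; ω_rod = −rω cosθ/√(L²−r²sin²θ) = -13.883 rad/s.
V_P = V_A + ω_rod × AP, with AP = 0.1087 m along the rod.
Components: V_Px = −rω sinθ − a·ω_rod·sinφ = -16.017 m/s;  V_Py = rω cosθ + a·ω_rod·cosφ = +1.068 m/s.
|V_P| = √(V_Px² + V_Py²) = 16.053 m/s.

16.1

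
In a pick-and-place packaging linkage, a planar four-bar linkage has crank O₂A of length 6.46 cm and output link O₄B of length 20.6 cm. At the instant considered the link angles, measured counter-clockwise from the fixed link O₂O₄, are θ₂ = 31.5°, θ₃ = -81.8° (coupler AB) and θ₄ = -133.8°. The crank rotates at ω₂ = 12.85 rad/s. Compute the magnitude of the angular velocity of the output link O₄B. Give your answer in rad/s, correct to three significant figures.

ω₂ = 12.85 rad/s
Differentiating the loop-closure r₂e^{iθ₂}+r₃e^{iθ₃}=r₁+r₄e^{iθ₄} gives r₂ω₂e^{iθ₂}+r₃ω₃e^{iθ₃}=r₄ω₄e^{iθ₄}.
Eliminating the other unknown: ω₄ = r₂ω₂ sin(θ₂−θ₃) / [r₄ sin(θ₄−θ₃)].
Numerator sine = +0.91845; denominator sine = -0.78801.
Result = 0.0646·12.85·(+0.91845) / (0.206·(-0.78801)) = -4.6967 rad/s; magnitude 4.6967 rad/s.

4.70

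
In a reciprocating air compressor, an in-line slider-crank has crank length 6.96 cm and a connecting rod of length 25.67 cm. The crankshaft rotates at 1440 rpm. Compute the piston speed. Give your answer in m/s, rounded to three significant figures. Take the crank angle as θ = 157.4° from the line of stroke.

ω = 2π·1440/60 = 150.8 rad/s
For an in-line slider-crank, x = r cosθ + √(L² − r² sin²θ), so v = −rω sinθ·[1 + r cosθ/√(L² − r² sin²θ)].
With r = 0.0696 m, L = 0.2567 m, θ = 157.4°: √(L² − r² sin²θ) = 0.2553 m.
v = −0.0696·150.8·0.38430·[1 + 0.0696·-0.92321/0.2553] = -3.0182 m/s.
|v| = 3.0182 m/s.

3.02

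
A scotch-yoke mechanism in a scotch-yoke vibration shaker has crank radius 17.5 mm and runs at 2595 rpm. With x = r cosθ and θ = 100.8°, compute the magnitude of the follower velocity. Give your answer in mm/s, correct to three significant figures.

ω = 271.7 rad/s (from 2595 rpm).
x = r cosθ ⇒ ẋ = −rω sinθ.
|v| = rω|sinθ| = 0.0175·271.7·|sin 100.8°| = 4.6714 m/s = 4671.4 mm/s.

4670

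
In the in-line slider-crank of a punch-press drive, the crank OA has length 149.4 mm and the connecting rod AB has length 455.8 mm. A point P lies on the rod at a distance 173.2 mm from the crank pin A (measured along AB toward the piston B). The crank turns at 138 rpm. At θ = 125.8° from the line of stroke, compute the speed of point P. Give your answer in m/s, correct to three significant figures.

ω = 14.45 rad/s.  Crank-pin speed |V_A| = rω = 2.159 m/s, perpendicular to OA.
Rod angle: sinφ = −(r/L) sinθ ⇒ φ = -15.417°; ω_rod = −rω cosθ/√(L²−r²sin²θ) = +2.8742 rad/s.
V_P = V_A + ω_rod × AP, with AP = 0.1732 m along the rod.
Components: V_Px = −rω sinθ − a·ω_rod·sinφ = -1.6188 m/s;  V_Py = rω cosθ + a·ω_rod·cosφ = -0.78303 m/s.
|V_P| = √(V_Px² + V_Py²) = 1.7982 m/s.

1.80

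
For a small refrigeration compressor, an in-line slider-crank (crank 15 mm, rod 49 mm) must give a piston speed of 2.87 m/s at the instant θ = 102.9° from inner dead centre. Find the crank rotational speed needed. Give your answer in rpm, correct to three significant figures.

2020

For an in-line slider-crank, |v_piston| = rω|sinθ|·[1 + r cosθ/√(L² − r² sin²θ)].
With r = 0.015 m, L = 0.049 m, θ = 102.9°: the bracketed kinematic factor |dx/dθ| = 0.013574 m.
ω = v/|dx/dθ| = 2.87/0.013574 = 211.43 rad/s.
N = 60ω/(2π) = 2019 rpm.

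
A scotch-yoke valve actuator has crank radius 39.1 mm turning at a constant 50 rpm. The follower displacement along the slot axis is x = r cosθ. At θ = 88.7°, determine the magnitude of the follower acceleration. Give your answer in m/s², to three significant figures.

ω = 5.236 rad/s (from 50 rpm).
x = r cosθ ⇒ ẍ = −rω² cosθ (ω constant).
|a| = rω²|cosθ| = 0.0391·(5.236)²·|cos 88.7°| = 0.02432 m/s².

0.0243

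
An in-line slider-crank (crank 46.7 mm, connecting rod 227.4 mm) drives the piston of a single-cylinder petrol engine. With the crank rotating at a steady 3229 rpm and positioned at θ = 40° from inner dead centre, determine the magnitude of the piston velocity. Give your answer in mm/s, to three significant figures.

11800

ω = 2π·3229/60 = 338.1 rad/s
For an in-line slider-crank, x = r cosθ + √(L² − r² sin²θ), so v = −rω sinθ·[1 + r cosθ/√(L² − r² sin²θ)].
With r = 0.0467 m, L = 0.2274 m, θ = 40°: √(L² − r² sin²θ) = 0.22541 m.
v = −0.0467·338.1·0.64279·[1 + 0.0467·0.76604/0.22541] = -11.761 m/s.
|v| = 11.761 m/s = 11761 mm/s.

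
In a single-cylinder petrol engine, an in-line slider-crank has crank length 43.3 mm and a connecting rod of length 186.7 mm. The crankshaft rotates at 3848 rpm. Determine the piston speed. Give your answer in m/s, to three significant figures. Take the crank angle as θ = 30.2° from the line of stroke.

10.5

ω = 2π·3848/60 = 403 rad/s
For an in-line slider-crank, x = r cosθ + √(L² − r² sin²θ), so v = −rω sinθ·[1 + r cosθ/√(L² − r² sin²θ)].
With r = 0.0433 m, L = 0.1867 m, θ = 30.2°: √(L² − r² sin²θ) = 0.18543 m.
v = −0.0433·403·0.50302·[1 + 0.0433·0.86427/0.18543] = -10.548 m/s.
|v| = 10.548 m/s.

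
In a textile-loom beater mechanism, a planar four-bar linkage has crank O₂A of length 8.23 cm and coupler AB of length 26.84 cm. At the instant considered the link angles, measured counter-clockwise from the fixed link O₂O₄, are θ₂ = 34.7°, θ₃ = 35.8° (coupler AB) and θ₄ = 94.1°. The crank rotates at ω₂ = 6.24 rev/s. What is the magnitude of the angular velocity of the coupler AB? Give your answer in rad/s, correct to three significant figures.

12.2

ω₂ = 39.21 rad/s (from 6.24 rev/s).
Differentiating the loop-closure r₂e^{iθ₂}+r₃e^{iθ₃}=r₁+r₄e^{iθ₄} gives r₂ω₂e^{iθ₂}+r₃ω₃e^{iθ₃}=r₄ω₄e^{iθ₄}.
Eliminating the other unknown: ω₃ = r₂ω₂ sin(θ₄−θ₂) / [r₃ sin(θ₃−θ₄)].
Numerator sine = +0.86074; denominator sine = -0.85081.
Result = 0.0823·39.21·(+0.86074) / (0.2684·(-0.85081)) = -12.162 rad/s; magnitude 12.162 rad/s.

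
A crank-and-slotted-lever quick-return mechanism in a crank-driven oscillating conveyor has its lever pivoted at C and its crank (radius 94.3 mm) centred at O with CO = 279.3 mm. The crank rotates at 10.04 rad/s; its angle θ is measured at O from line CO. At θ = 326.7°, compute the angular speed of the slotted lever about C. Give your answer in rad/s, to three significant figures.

ω = 10.04 rad/s
Crank pin A relative to C: A = (d + r cosθ, r sinθ); lever angle φ = atan2(r sinθ, d + r cosθ).
Differentiating tanφ: φ̇ = rω(d cosθ + r)/(d² + r² + 2dr cosθ).
d² + r² + 2dr cosθ = |CA|² = 0.130928 m²;  d cosθ + r = +0.32774 m.
|ω_lever| = |0.0943·10.04·+0.32774| / 0.130928 = 2.37 rad/s.

2.37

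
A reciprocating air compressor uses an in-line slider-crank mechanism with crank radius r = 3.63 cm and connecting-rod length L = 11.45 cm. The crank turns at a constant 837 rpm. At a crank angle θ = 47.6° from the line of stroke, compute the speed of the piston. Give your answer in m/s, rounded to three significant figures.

2.87

ω = 2π·837/60 = 87.65 rad/s
For an in-line slider-crank, x = r cosθ + √(L² − r² sin²θ), so v = −rω sinθ·[1 + r cosθ/√(L² − r² sin²θ)].
With r = 0.0363 m, L = 0.1145 m, θ = 47.6°: √(L² − r² sin²θ) = 0.11132 m.
v = −0.0363·87.65·0.73846·[1 + 0.0363·0.67430/0.11132] = -2.8662 m/s.
|v| = 2.8662 m/s.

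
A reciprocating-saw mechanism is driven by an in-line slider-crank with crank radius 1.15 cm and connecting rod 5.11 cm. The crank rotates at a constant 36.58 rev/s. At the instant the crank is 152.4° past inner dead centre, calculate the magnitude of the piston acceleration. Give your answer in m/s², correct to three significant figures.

459

ω = 2π·36.6 = 229.8 rad/s
x(θ) = r cosθ + √(L² − r² sin²θ); with ω constant, a = ω²·d²x/dθ².
d²x/dθ² = −r cosθ − r²(cos2θ)/√u − r⁴ sin²2θ/(4u^{3/2}),  u = L² − r² sin²θ = 0.00258282 m².
Substituting r = 0.0115 m, L = 0.0511 m, θ = 152.4°: d²x/dθ² = +0.0086837 m.
a = ω²·d²x/dθ² = (229.8)²·(+0.0086837) = +458.73 m/s²;  |a| = 458.73 m/s².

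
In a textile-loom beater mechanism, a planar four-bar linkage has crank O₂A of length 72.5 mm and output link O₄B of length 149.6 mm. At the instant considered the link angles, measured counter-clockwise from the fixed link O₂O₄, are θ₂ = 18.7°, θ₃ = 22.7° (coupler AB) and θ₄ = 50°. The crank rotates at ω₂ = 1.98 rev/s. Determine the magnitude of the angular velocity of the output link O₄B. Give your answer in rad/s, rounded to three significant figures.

0.917

ω₂ = 12.44 rad/s (from 1.98 rev/s).
Differentiating the loop-closure r₂e^{iθ₂}+r₃e^{iθ₃}=r₁+r₄e^{iθ₄} gives r₂ω₂e^{iθ₂}+r₃ω₃e^{iθ₃}=r₄ω₄e^{iθ₄}.
Eliminating the other unknown: ω₄ = r₂ω₂ sin(θ₂−θ₃) / [r₄ sin(θ₄−θ₃)].
Numerator sine = -0.06976; denominator sine = +0.45865.
Result = 0.0725·12.44·(-0.06976) / (0.1496·(+0.45865)) = -0.91697 rad/s; magnitude 0.91697 rad/s.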